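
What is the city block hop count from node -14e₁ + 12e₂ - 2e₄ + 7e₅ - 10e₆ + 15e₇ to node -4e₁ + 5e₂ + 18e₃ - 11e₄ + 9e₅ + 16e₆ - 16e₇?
103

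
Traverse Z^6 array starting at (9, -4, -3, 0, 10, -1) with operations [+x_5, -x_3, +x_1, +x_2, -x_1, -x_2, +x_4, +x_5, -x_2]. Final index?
(9, -5, -4, 1, 12, -1)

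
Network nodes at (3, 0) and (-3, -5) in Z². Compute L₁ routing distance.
11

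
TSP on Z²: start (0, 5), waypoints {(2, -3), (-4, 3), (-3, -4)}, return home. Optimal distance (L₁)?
30
(one optimal route: (0, 5) → (2, -3) → (-3, -4) → (-4, 3) → (0, 5))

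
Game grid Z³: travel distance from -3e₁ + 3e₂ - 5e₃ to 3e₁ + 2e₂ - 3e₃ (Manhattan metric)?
9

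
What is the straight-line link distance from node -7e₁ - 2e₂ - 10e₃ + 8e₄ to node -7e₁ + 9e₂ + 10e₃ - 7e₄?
27.313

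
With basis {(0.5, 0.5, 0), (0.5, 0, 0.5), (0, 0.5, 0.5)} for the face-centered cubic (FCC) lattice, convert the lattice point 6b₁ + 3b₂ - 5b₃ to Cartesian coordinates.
(4.5, 0.5, -1)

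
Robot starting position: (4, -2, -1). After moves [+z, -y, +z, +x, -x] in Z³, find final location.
(4, -3, 1)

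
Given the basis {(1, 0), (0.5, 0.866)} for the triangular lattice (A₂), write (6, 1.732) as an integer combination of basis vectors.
5b₁ + 2b₂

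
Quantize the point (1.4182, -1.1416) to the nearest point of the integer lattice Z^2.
(1, -1)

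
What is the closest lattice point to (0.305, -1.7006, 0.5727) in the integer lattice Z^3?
(0, -2, 1)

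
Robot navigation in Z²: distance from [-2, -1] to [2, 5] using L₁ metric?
10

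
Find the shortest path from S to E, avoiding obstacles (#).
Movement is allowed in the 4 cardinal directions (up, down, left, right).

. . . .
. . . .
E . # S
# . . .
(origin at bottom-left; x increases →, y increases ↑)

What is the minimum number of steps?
5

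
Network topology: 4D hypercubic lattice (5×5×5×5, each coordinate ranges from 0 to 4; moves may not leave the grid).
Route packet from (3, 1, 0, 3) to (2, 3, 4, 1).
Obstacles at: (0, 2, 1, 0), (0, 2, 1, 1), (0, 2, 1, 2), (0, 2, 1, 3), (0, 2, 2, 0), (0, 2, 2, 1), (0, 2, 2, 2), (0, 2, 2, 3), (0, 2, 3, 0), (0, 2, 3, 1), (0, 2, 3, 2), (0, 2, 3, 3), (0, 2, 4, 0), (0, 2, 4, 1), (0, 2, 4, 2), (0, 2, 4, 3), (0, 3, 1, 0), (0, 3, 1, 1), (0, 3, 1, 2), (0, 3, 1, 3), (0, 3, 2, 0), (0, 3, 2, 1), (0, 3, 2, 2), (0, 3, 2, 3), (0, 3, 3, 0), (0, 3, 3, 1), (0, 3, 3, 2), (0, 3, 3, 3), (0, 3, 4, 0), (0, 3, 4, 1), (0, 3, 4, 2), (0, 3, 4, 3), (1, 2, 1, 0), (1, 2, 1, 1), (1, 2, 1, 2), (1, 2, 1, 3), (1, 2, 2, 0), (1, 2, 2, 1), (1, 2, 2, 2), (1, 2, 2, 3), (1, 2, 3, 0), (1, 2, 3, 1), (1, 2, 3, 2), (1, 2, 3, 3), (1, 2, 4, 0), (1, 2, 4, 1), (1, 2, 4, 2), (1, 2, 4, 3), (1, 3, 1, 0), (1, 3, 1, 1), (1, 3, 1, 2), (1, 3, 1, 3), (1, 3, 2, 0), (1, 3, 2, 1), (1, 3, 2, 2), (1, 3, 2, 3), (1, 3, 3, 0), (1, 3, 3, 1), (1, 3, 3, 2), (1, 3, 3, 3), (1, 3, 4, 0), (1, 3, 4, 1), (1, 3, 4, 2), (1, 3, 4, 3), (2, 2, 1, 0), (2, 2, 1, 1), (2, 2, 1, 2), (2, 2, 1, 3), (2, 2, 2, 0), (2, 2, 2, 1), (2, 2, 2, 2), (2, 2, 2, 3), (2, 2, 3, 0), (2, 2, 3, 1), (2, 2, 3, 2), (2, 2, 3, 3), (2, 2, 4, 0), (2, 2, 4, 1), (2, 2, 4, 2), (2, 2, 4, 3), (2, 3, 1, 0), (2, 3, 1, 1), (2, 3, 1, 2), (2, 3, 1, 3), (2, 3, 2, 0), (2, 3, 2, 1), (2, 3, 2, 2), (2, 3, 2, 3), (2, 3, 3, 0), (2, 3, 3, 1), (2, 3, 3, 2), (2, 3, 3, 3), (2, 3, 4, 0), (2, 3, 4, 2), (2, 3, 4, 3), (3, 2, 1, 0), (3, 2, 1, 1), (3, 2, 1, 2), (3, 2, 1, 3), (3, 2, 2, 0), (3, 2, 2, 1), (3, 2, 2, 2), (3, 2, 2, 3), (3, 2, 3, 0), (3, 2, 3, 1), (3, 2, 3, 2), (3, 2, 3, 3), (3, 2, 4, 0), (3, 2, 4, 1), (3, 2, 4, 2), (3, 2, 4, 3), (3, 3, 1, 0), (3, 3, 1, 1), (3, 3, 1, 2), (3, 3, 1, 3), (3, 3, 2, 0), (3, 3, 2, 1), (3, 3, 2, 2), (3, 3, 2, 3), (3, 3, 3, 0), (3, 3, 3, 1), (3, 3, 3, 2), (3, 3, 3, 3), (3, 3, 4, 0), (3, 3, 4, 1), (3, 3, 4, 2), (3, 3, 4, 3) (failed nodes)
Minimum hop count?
11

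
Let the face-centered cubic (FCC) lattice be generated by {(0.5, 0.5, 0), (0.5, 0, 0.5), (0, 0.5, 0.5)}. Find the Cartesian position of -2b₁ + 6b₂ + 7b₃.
(2, 2.5, 6.5)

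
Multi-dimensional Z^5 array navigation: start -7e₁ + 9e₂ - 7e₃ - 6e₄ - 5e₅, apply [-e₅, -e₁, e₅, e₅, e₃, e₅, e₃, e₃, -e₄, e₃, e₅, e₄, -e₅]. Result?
(-8, 9, -3, -6, -3)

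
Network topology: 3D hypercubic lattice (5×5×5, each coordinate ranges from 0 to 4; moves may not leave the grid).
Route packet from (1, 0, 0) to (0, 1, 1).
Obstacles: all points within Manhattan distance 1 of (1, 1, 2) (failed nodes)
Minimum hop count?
3
(one shortest path: (1, 0, 0) → (0, 0, 0) → (0, 1, 0) → (0, 1, 1))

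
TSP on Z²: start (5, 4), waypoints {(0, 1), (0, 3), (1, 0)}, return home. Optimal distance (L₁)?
18
(one optimal route: (5, 4) → (0, 3) → (0, 1) → (1, 0) → (5, 4))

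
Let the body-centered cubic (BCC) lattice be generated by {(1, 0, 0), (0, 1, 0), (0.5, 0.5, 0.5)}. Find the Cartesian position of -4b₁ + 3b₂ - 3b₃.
(-5.5, 1.5, -1.5)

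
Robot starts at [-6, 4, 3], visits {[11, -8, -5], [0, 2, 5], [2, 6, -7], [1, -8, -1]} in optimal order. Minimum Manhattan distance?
63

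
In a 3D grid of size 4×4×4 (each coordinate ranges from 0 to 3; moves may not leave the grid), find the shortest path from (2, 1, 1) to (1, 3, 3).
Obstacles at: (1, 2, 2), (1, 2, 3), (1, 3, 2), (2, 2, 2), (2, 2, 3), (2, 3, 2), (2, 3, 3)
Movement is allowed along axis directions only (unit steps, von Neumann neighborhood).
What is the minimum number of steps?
7
(one shortest path: (2, 1, 1) → (1, 1, 1) → (0, 1, 1) → (0, 2, 1) → (0, 3, 1) → (0, 3, 2) → (0, 3, 3) → (1, 3, 3))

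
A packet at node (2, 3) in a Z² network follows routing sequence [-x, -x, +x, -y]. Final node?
(1, 2)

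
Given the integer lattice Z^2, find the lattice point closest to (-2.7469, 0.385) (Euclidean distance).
(-3, 0)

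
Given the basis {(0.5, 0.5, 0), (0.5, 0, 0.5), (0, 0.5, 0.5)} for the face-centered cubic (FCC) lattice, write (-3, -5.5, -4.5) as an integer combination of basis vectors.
-4b₁ - 2b₂ - 7b₃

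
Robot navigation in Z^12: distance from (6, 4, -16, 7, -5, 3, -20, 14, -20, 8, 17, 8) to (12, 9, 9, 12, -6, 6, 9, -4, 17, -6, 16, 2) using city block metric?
150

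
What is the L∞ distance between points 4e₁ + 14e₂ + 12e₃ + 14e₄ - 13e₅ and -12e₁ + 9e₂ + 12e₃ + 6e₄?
16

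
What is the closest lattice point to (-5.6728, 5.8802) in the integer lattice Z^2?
(-6, 6)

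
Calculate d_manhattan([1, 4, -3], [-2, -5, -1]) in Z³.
14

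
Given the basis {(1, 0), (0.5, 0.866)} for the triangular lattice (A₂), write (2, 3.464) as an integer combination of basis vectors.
4b₂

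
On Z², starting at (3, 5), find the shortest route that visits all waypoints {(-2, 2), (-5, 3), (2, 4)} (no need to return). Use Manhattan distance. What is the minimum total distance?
12
(one optimal route: (3, 5) → (2, 4) → (-2, 2) → (-5, 3))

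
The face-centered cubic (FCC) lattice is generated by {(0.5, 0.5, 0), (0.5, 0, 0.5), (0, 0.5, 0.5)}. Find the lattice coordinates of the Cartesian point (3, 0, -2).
5b₁ + b₂ - 5b₃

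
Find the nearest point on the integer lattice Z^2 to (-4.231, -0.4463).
(-4, 0)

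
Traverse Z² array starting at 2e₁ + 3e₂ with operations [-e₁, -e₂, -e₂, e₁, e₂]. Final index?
(2, 2)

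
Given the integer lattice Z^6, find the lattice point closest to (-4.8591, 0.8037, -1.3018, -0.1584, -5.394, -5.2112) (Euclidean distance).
(-5, 1, -1, 0, -5, -5)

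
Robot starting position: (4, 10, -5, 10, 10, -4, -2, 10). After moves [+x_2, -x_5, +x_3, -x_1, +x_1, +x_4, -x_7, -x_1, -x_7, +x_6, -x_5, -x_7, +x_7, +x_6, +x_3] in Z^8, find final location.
(3, 11, -3, 11, 8, -2, -4, 10)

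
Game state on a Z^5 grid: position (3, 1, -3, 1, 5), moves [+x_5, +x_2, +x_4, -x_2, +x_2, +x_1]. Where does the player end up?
(4, 2, -3, 2, 6)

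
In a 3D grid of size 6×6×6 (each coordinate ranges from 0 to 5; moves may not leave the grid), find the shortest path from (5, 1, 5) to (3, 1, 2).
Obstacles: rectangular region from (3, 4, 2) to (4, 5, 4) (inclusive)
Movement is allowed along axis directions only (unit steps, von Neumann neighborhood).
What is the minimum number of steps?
5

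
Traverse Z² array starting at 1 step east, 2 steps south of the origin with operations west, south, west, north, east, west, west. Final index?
(-2, -2)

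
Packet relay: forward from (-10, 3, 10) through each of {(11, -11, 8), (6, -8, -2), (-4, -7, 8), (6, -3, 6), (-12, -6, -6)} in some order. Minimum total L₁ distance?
89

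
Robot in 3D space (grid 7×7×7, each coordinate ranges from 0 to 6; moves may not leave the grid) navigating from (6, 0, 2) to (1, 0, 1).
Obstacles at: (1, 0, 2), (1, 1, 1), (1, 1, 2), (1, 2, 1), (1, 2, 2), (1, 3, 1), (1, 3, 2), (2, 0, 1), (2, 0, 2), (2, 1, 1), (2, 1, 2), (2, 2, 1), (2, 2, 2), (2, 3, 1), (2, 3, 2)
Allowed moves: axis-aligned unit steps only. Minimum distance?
8
(one shortest path: (6, 0, 2) → (5, 0, 2) → (4, 0, 2) → (3, 0, 2) → (3, 0, 1) → (3, 0, 0) → (2, 0, 0) → (1, 0, 0) → (1, 0, 1))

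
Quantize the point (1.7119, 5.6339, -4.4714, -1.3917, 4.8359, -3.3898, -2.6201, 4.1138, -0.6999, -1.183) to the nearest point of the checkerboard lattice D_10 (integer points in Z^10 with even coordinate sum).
(2, 6, -4, -1, 5, -3, -3, 4, -1, -1)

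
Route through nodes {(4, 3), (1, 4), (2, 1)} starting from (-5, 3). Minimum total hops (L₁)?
15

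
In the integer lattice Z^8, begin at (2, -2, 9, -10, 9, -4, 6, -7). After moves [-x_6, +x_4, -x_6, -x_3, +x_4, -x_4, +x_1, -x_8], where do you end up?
(3, -2, 8, -9, 9, -6, 6, -8)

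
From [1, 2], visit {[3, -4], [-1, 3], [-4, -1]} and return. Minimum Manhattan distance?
28
(one optimal route: (1, 2) → (3, -4) → (-4, -1) → (-1, 3) → (1, 2))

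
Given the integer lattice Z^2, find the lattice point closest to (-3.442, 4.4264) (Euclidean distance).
(-3, 4)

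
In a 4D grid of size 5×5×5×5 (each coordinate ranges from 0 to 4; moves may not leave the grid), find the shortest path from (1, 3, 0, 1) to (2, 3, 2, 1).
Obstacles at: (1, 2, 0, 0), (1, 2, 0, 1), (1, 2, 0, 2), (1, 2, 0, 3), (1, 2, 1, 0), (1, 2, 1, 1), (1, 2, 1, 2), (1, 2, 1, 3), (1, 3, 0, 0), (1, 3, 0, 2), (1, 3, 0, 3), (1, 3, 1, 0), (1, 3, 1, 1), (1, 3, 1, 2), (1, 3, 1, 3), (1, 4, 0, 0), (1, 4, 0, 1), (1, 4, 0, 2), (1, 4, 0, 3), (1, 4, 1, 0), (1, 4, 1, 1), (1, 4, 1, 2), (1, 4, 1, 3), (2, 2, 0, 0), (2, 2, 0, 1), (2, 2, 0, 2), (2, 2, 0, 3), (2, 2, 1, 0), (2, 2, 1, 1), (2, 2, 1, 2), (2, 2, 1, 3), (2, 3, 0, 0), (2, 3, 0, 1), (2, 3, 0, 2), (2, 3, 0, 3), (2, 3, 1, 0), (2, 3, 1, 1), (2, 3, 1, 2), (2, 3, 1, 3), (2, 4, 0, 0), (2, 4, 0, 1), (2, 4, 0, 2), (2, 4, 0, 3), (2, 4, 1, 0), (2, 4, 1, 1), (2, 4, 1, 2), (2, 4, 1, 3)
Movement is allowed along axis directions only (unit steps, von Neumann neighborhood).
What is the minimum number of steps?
5
(one shortest path: (1, 3, 0, 1) → (0, 3, 0, 1) → (0, 3, 1, 1) → (0, 3, 2, 1) → (1, 3, 2, 1) → (2, 3, 2, 1))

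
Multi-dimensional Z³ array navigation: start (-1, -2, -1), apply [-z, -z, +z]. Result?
(-1, -2, -2)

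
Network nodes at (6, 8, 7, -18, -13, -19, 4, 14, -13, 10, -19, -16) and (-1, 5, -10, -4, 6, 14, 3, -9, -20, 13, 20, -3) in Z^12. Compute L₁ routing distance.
179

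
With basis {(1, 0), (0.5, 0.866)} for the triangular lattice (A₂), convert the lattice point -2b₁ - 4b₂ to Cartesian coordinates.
(-4, -3.464)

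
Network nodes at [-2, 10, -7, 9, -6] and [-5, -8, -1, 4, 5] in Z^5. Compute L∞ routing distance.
18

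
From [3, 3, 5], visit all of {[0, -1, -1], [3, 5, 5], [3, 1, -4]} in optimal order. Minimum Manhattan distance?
23
(one optimal route: (3, 3, 5) → (3, 5, 5) → (3, 1, -4) → (0, -1, -1))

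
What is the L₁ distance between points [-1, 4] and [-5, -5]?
13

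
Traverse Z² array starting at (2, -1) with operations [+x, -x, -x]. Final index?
(1, -1)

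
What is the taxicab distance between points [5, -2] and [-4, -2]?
9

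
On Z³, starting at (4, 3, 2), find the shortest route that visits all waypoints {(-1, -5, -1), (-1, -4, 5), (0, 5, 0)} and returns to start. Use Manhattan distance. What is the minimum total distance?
42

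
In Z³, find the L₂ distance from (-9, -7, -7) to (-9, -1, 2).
10.8167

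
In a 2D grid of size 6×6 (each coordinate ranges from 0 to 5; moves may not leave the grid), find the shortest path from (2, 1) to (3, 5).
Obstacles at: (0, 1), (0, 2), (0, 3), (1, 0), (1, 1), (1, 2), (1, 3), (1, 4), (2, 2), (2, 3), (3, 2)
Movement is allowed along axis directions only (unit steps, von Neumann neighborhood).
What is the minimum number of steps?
7
(one shortest path: (2, 1) → (3, 1) → (4, 1) → (4, 2) → (4, 3) → (3, 3) → (3, 4) → (3, 5))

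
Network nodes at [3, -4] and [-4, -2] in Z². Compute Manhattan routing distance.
9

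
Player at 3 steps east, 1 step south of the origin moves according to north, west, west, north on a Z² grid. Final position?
(1, 1)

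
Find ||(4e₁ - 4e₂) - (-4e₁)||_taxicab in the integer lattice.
12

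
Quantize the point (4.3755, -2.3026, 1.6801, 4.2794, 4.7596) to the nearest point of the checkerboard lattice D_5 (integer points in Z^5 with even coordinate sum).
(5, -2, 2, 4, 5)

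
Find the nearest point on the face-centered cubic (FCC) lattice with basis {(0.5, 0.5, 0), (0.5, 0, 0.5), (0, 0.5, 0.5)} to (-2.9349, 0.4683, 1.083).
(-3, 0.5, 1.5)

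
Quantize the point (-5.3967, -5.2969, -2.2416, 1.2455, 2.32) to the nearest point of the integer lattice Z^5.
(-5, -5, -2, 1, 2)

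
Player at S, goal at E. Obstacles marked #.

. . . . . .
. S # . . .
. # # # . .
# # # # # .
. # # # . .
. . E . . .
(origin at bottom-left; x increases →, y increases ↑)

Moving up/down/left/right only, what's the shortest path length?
13
(one shortest path: (1, 4) → (1, 5) → (2, 5) → (3, 5) → (4, 5) → (5, 5) → (5, 4) → (5, 3) → (5, 2) → (5, 1) → (4, 1) → (4, 0) → (3, 0) → (2, 0))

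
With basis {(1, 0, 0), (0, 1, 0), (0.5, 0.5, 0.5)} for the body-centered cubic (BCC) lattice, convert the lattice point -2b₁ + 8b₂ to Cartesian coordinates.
(-2, 8, 0)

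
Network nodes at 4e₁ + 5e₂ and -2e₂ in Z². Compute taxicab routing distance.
11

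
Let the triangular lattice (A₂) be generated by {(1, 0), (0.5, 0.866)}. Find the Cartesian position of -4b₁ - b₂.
(-4.5, -0.866)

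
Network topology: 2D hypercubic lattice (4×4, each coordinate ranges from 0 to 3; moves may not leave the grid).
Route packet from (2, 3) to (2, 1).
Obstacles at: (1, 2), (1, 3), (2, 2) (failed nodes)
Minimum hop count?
4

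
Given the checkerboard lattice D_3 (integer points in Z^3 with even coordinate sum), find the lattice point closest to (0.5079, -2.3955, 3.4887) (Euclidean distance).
(1, -2, 3)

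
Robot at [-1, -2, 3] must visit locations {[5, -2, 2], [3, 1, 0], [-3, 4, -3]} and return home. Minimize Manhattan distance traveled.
40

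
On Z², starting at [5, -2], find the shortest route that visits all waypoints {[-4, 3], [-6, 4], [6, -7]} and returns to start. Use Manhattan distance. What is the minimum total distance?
46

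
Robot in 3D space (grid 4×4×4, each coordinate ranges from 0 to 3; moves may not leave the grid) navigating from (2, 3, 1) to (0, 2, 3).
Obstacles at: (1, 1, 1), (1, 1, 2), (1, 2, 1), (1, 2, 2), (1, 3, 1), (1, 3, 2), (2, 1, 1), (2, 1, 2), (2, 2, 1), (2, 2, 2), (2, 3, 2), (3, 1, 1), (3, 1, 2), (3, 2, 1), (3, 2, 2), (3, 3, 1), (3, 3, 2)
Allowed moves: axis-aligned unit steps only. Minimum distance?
7
(one shortest path: (2, 3, 1) → (2, 3, 0) → (1, 3, 0) → (0, 3, 0) → (0, 2, 0) → (0, 2, 1) → (0, 2, 2) → (0, 2, 3))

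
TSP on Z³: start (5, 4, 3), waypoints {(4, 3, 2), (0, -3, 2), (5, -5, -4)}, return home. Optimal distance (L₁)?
42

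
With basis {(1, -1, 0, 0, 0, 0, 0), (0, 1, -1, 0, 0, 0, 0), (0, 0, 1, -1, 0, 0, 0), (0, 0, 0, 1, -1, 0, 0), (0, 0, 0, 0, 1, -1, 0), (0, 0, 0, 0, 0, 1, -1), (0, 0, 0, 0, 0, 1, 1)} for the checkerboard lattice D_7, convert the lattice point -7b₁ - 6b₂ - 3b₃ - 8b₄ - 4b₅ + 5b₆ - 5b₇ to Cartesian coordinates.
(-7, 1, 3, -5, 4, 4, -10)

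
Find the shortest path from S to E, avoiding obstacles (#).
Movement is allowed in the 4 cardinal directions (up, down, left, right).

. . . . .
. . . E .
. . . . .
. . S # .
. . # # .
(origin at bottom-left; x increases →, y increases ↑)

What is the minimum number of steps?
3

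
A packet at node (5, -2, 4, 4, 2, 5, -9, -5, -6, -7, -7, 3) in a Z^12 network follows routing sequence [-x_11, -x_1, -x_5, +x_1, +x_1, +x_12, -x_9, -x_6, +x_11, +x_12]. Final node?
(6, -2, 4, 4, 1, 4, -9, -5, -7, -7, -7, 5)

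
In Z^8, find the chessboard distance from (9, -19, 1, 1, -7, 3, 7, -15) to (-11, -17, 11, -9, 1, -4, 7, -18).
20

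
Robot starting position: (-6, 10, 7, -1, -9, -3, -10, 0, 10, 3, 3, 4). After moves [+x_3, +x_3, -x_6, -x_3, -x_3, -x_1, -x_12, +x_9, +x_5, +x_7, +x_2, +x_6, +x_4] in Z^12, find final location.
(-7, 11, 7, 0, -8, -3, -9, 0, 11, 3, 3, 3)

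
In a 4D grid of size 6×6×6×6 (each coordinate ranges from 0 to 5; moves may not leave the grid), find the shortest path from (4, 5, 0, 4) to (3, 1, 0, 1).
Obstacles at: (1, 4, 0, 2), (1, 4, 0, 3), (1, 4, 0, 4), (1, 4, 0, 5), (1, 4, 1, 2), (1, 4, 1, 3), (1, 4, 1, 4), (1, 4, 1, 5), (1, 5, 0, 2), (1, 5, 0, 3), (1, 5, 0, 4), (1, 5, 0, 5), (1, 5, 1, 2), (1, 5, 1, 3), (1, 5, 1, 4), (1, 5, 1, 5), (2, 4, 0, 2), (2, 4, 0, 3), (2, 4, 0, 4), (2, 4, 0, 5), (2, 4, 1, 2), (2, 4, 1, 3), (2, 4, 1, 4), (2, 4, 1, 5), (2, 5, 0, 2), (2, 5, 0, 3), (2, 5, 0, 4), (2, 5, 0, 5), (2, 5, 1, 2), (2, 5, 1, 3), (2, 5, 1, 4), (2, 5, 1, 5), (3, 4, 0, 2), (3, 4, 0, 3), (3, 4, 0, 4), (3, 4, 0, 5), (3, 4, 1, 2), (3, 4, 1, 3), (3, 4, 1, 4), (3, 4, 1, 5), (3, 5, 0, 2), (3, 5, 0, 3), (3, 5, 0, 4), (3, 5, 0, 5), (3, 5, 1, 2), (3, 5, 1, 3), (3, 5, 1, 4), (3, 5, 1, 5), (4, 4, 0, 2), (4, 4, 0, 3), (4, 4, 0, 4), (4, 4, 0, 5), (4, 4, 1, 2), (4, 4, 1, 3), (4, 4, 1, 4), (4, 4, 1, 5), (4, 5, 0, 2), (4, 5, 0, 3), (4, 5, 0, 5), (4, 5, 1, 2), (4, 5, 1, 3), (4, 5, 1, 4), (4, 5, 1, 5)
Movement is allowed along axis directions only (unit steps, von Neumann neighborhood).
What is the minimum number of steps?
10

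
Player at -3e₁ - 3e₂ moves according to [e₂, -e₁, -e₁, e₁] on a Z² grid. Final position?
(-4, -2)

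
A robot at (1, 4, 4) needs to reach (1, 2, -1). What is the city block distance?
7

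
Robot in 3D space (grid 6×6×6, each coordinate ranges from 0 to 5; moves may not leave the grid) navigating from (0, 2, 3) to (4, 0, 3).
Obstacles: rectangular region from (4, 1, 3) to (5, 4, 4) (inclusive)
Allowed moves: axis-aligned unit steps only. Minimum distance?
6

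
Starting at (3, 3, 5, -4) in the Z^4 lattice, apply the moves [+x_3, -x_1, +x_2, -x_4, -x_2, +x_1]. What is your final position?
(3, 3, 6, -5)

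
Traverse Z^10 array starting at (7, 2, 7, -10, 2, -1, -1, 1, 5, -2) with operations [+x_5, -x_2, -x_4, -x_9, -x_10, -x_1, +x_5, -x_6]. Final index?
(6, 1, 7, -11, 4, -2, -1, 1, 4, -3)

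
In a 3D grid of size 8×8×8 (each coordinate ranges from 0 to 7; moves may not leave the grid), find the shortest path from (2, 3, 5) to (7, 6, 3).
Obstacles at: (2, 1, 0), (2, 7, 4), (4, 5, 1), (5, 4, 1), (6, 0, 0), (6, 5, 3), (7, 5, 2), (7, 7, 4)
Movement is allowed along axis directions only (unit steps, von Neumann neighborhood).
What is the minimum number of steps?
10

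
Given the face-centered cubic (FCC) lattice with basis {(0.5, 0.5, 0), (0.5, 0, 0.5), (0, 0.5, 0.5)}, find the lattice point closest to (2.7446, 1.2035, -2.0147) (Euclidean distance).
(3, 1, -2)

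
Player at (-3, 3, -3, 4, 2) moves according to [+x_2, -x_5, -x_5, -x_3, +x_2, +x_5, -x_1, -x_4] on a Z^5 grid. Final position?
(-4, 5, -4, 3, 1)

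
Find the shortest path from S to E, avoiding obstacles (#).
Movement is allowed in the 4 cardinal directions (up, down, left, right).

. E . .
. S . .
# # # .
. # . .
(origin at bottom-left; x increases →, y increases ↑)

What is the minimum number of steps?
1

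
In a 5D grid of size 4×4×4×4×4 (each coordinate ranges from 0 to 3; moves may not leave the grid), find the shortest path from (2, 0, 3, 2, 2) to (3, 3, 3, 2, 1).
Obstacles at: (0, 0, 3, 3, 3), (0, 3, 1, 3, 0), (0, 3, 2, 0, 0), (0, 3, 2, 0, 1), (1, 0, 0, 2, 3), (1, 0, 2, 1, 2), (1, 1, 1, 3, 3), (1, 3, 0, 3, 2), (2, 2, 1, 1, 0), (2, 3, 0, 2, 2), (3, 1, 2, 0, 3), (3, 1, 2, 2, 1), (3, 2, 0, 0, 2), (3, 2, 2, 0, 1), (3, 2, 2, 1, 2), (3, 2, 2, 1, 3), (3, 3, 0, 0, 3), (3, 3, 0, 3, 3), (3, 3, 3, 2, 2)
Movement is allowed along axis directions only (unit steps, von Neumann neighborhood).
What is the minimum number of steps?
5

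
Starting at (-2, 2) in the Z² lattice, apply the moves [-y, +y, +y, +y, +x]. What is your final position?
(-1, 4)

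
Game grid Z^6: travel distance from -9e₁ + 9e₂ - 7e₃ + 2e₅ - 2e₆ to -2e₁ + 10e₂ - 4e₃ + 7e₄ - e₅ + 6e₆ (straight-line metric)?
13.4536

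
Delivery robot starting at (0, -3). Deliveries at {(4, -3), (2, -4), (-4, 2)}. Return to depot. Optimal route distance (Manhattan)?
28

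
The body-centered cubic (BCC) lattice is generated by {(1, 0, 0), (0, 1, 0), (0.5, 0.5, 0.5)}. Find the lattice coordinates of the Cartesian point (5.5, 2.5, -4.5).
10b₁ + 7b₂ - 9b₃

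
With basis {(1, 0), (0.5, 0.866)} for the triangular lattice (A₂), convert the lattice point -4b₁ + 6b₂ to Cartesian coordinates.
(-1, 5.196)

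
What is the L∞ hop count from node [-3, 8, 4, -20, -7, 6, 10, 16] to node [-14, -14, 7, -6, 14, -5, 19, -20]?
36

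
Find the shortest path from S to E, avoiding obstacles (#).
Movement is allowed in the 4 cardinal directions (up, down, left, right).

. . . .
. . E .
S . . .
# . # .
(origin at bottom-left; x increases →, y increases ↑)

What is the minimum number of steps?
3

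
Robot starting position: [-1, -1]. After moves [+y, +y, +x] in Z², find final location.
(0, 1)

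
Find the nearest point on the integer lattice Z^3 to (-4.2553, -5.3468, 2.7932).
(-4, -5, 3)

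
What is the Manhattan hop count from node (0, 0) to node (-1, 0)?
1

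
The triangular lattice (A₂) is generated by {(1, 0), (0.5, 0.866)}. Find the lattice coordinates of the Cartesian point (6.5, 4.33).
4b₁ + 5b₂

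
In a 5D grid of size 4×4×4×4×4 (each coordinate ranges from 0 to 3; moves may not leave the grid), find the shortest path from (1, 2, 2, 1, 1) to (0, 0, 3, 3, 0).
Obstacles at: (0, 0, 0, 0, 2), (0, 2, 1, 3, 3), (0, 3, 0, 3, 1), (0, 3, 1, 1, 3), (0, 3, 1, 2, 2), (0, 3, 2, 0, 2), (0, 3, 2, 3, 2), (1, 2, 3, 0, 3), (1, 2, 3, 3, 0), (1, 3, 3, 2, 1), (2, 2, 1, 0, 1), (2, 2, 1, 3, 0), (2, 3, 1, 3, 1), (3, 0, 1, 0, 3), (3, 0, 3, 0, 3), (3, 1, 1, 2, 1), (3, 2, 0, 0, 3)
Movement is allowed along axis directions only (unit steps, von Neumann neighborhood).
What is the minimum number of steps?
7
(one shortest path: (1, 2, 2, 1, 1) → (0, 2, 2, 1, 1) → (0, 1, 2, 1, 1) → (0, 0, 2, 1, 1) → (0, 0, 3, 1, 1) → (0, 0, 3, 2, 1) → (0, 0, 3, 3, 1) → (0, 0, 3, 3, 0))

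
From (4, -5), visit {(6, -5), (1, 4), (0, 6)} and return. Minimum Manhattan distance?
34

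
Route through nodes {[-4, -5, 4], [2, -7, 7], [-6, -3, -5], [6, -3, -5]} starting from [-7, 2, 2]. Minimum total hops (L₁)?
55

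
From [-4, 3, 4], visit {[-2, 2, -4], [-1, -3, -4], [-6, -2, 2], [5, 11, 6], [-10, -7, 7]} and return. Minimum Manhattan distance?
96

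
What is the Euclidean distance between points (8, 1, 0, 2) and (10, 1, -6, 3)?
6.40312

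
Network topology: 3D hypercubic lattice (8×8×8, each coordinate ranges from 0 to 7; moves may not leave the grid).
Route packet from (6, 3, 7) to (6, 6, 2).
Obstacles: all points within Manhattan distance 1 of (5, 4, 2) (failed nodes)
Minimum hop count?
8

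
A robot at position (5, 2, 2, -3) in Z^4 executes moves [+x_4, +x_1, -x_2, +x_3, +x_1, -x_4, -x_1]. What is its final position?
(6, 1, 3, -3)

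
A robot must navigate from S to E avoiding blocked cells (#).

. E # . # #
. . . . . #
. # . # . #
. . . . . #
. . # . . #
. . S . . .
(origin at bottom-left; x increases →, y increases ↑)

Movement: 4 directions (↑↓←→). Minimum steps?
8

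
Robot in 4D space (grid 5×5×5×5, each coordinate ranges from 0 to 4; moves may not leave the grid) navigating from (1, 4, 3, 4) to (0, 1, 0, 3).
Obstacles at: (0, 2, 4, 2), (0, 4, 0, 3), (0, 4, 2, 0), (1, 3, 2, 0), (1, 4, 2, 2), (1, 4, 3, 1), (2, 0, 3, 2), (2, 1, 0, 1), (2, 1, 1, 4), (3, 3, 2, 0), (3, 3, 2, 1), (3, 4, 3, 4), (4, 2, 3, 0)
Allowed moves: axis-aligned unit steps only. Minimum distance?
8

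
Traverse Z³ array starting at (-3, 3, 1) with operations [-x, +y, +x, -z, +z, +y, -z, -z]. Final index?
(-3, 5, -1)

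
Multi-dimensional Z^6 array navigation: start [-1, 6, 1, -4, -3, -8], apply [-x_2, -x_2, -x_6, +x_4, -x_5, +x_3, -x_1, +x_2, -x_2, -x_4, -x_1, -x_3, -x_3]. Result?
(-3, 4, 0, -4, -4, -9)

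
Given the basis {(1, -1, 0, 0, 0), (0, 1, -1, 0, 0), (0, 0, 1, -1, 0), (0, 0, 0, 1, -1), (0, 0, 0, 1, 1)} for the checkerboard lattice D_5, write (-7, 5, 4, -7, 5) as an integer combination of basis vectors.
-7b₁ - 2b₂ + 2b₃ - 5b₄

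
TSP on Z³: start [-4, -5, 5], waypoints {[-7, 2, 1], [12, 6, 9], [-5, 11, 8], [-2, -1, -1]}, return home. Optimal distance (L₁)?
94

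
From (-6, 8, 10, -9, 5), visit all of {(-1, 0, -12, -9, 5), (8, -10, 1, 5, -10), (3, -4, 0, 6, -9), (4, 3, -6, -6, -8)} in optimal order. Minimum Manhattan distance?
106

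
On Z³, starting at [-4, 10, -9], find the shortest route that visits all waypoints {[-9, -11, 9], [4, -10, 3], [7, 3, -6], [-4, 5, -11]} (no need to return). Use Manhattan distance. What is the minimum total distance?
70
(one optimal route: (-4, 10, -9) → (-4, 5, -11) → (7, 3, -6) → (4, -10, 3) → (-9, -11, 9))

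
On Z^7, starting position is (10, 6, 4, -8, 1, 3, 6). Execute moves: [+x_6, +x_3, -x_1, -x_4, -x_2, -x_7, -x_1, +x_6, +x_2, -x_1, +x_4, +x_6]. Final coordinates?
(7, 6, 5, -8, 1, 6, 5)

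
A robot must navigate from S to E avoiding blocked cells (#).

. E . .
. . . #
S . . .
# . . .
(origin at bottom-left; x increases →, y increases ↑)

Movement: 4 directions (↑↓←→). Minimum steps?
3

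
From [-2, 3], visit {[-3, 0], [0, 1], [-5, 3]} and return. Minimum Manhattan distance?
16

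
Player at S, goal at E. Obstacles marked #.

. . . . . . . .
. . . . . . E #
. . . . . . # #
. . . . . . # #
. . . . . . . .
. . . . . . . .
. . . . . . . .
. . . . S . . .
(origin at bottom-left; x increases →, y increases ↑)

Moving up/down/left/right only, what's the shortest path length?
8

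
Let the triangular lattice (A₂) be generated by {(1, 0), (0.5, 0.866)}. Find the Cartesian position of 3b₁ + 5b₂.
(5.5, 4.33)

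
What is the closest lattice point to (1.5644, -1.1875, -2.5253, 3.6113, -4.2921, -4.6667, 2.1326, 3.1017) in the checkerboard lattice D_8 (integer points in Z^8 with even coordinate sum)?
(2, -1, -3, 4, -4, -5, 2, 3)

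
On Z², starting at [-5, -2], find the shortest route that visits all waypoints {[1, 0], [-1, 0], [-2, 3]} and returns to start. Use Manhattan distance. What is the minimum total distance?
22
(one optimal route: (-5, -2) → (1, 0) → (-1, 0) → (-2, 3) → (-5, -2))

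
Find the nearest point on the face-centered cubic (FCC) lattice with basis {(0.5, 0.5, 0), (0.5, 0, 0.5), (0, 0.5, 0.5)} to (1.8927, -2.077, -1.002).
(2, -2, -1)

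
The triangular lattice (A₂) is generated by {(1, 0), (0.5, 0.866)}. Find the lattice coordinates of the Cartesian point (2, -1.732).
3b₁ - 2b₂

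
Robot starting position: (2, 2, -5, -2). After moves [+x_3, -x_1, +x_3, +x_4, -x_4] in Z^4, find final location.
(1, 2, -3, -2)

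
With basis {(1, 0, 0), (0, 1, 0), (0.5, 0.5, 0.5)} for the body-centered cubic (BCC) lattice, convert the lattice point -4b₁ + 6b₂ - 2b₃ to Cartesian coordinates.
(-5, 5, -1)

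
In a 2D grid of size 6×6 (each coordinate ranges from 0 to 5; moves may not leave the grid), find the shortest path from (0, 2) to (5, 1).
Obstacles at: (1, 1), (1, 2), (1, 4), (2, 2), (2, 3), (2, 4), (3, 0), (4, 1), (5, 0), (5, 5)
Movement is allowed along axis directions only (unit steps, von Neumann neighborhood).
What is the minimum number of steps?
10
(one shortest path: (0, 2) → (0, 1) → (0, 0) → (1, 0) → (2, 0) → (2, 1) → (3, 1) → (3, 2) → (4, 2) → (5, 2) → (5, 1))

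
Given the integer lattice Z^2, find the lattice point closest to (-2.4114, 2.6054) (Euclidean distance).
(-2, 3)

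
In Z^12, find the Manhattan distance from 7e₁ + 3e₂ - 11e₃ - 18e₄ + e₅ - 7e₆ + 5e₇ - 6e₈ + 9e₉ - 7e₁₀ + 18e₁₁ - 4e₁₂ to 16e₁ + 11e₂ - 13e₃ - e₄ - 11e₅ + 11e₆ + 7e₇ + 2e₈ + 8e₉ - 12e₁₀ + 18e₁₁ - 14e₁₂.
92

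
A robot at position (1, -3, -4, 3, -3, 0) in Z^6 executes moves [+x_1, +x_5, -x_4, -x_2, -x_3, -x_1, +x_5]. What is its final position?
(1, -4, -5, 2, -1, 0)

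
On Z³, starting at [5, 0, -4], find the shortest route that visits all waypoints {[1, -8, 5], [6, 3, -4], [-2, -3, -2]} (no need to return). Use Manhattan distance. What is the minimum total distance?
35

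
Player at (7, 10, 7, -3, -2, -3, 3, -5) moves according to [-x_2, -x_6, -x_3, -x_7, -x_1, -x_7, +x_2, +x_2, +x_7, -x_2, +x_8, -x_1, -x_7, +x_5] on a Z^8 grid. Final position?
(5, 10, 6, -3, -1, -4, 1, -4)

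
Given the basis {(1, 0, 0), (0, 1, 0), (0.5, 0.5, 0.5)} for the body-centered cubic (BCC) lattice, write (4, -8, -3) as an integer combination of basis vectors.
7b₁ - 5b₂ - 6b₃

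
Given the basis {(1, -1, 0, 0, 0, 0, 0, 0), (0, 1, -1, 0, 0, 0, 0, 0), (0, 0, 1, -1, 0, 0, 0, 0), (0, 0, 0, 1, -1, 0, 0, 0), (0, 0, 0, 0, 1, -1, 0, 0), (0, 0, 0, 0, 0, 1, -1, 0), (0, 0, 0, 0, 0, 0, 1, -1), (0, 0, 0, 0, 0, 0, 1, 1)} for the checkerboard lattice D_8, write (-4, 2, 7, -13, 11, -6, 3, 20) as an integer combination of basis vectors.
-4b₁ - 2b₂ + 5b₃ - 8b₄ + 3b₅ - 3b₆ - 10b₇ + 10b₈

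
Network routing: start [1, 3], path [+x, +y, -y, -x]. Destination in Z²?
(1, 3)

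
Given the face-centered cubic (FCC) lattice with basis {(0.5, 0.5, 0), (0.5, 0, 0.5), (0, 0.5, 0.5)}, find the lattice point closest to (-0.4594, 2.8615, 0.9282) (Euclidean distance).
(-0.5, 2.5, 1)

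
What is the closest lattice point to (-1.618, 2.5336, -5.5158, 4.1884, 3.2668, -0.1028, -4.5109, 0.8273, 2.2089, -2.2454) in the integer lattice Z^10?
(-2, 3, -6, 4, 3, 0, -5, 1, 2, -2)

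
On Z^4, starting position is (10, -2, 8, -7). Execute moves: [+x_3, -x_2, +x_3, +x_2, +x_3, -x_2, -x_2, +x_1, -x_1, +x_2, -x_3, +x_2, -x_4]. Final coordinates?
(10, -2, 10, -8)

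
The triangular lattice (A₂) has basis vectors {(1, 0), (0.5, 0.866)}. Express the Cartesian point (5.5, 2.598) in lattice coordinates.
4b₁ + 3b₂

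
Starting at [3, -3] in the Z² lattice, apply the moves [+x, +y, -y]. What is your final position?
(4, -3)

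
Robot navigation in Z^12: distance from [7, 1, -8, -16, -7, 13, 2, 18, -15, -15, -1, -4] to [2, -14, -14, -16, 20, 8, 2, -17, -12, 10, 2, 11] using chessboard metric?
35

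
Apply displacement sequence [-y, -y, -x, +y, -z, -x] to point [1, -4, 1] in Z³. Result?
(-1, -5, 0)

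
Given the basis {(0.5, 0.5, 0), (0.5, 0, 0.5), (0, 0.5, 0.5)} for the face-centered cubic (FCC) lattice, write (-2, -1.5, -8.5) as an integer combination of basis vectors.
5b₁ - 9b₂ - 8b₃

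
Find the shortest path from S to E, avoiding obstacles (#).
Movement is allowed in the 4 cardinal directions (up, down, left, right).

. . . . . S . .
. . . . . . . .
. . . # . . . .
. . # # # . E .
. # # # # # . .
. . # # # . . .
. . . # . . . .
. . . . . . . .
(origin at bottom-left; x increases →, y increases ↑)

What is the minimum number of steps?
4
(one shortest path: (5, 7) → (6, 7) → (6, 6) → (6, 5) → (6, 4))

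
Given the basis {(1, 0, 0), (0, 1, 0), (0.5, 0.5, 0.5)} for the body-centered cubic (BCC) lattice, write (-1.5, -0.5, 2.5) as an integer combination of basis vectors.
-4b₁ - 3b₂ + 5b₃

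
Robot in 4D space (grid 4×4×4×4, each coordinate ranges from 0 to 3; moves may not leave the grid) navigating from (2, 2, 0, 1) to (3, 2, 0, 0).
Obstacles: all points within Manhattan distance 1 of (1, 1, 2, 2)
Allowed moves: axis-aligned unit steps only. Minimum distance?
2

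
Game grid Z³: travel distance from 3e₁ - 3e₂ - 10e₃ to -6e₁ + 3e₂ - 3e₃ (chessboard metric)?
9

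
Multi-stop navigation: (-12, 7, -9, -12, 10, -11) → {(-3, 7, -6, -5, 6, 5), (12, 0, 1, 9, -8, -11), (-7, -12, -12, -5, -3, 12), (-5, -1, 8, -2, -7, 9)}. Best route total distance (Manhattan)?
184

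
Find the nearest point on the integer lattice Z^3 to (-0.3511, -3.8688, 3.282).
(0, -4, 3)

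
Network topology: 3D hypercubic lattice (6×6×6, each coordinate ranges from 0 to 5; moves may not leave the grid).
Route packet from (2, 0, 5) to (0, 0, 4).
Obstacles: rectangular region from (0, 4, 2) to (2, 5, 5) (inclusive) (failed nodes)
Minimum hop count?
3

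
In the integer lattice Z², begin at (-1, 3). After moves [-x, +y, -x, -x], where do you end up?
(-4, 4)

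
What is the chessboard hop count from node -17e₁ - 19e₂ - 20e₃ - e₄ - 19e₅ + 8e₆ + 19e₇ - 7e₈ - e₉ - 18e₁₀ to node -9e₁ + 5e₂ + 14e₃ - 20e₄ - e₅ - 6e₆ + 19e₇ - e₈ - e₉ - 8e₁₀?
34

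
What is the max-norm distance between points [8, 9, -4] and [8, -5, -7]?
14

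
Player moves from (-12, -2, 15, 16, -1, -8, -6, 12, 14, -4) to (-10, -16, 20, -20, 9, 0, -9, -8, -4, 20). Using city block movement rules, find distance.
140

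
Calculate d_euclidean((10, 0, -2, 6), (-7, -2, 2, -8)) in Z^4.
22.4722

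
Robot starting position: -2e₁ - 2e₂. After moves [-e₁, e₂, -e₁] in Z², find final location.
(-4, -1)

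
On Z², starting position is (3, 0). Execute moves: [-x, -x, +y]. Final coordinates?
(1, 1)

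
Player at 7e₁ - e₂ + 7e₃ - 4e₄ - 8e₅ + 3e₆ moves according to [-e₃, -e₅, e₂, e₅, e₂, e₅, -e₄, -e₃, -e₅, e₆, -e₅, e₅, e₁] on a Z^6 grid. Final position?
(8, 1, 5, -5, -8, 4)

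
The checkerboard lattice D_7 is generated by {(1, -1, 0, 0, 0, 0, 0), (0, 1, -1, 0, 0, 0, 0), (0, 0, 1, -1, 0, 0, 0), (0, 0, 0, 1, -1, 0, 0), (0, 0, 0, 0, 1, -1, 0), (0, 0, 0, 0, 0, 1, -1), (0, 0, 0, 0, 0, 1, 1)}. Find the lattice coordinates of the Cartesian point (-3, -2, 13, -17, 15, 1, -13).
-3b₁ - 5b₂ + 8b₃ - 9b₄ + 6b₅ + 10b₆ - 3b₇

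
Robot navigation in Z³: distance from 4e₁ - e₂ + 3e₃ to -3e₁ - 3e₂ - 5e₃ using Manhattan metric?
17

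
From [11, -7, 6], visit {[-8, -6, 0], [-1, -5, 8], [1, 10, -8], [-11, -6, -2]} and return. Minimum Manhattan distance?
112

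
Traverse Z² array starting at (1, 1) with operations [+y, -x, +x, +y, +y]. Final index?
(1, 4)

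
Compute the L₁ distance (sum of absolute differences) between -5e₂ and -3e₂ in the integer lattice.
2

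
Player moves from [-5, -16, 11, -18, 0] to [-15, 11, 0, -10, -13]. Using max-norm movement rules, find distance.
27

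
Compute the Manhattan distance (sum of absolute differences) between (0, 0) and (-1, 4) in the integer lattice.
5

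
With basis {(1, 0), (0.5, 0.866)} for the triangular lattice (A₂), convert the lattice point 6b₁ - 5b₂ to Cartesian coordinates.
(3.5, -4.33)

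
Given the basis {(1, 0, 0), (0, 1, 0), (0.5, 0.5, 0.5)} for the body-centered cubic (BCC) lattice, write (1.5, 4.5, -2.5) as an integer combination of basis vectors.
4b₁ + 7b₂ - 5b₃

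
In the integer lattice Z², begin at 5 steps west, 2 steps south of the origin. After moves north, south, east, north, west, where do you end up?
(-5, -1)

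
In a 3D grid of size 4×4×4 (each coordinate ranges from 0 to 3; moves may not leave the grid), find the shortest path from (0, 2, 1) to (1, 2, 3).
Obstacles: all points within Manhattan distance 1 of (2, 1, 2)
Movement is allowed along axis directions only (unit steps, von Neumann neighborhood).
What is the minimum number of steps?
3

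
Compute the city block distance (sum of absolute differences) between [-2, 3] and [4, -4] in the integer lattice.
13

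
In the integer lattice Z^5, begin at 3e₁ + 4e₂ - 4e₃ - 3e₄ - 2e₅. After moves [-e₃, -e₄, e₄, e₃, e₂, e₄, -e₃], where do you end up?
(3, 5, -5, -2, -2)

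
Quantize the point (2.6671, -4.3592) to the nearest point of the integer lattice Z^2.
(3, -4)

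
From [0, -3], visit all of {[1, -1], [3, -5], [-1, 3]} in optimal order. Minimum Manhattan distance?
17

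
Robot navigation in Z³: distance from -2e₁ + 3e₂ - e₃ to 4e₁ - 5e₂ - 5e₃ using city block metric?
18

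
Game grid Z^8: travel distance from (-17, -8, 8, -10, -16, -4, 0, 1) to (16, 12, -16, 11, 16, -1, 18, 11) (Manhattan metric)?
161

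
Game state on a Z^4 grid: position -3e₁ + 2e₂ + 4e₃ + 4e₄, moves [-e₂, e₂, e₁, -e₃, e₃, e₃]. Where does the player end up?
(-2, 2, 5, 4)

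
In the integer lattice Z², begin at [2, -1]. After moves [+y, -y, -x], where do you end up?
(1, -1)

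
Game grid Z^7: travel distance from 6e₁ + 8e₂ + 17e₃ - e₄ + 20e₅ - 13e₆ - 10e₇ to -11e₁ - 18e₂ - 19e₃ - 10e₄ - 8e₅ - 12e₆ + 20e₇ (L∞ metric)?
36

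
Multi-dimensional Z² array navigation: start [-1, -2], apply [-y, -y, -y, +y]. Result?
(-1, -4)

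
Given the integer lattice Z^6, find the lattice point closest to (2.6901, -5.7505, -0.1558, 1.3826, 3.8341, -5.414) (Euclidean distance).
(3, -6, 0, 1, 4, -5)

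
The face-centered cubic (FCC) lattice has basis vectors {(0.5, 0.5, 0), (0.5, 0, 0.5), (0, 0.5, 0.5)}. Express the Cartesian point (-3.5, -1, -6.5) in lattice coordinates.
2b₁ - 9b₂ - 4b₃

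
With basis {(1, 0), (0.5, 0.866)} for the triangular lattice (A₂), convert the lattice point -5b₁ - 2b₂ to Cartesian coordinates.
(-6, -1.732)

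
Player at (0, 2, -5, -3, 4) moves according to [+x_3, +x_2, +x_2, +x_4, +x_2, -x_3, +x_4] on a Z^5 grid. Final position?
(0, 5, -5, -1, 4)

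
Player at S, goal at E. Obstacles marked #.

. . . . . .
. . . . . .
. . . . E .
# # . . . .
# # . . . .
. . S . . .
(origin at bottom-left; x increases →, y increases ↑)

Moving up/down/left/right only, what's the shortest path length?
5
(one shortest path: (2, 0) → (3, 0) → (4, 0) → (4, 1) → (4, 2) → (4, 3))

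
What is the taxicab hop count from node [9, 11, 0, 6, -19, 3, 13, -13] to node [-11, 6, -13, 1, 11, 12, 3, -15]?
94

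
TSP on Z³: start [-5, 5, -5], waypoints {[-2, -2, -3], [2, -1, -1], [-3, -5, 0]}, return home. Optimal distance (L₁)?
46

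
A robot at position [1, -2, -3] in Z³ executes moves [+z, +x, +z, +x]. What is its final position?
(3, -2, -1)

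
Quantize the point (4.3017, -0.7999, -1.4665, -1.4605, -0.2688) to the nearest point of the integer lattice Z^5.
(4, -1, -1, -1, 0)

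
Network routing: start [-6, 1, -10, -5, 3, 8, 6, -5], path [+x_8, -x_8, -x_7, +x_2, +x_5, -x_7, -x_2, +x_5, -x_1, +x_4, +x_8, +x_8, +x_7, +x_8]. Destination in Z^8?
(-7, 1, -10, -4, 5, 8, 5, -2)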